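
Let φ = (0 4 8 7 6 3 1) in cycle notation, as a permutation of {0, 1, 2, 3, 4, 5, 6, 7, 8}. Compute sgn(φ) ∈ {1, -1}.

1

The cycle lengths are 7, 1, 1.
A cycle of length ℓ contributes ℓ−1 transpositions, so φ is a product of 6 transpositions — even.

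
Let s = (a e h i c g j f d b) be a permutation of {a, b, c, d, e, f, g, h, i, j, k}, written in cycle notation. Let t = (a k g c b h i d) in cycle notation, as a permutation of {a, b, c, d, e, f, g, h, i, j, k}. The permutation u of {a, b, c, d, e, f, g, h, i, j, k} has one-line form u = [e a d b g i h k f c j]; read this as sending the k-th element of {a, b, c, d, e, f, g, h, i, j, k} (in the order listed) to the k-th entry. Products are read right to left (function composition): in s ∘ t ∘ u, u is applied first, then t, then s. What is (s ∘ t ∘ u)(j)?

(s ∘ t ∘ u)(j) = s(t(u(j))). u(j) = c, then t(c) = b, then s(b) = a, so the result is a.

a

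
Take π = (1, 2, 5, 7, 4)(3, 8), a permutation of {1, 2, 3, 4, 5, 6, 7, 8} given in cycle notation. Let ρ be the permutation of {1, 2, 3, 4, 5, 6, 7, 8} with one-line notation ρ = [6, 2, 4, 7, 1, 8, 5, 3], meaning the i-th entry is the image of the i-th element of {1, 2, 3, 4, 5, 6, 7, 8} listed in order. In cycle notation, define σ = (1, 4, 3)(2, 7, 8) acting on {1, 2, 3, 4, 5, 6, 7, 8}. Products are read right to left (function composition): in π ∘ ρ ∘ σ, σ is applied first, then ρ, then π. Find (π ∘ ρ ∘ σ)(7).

8

(π ∘ ρ ∘ σ)(7) = π(ρ(σ(7))). σ(7) = 8, then ρ(8) = 3, then π(3) = 8, so the result is 8.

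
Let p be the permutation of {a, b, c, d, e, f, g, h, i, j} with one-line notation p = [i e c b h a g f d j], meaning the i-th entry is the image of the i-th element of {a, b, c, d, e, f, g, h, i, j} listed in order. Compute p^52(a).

Tracing a → i → … returns to a after 7 steps, so a lies in a 7-cycle (a, i, d, b, e, h, f).
Powers repeat with period 7 on this cycle, and 52 mod 7 = 3, so p^52(a) = p^3(a).
Advancing 3 steps from a: a → i → d → b.

b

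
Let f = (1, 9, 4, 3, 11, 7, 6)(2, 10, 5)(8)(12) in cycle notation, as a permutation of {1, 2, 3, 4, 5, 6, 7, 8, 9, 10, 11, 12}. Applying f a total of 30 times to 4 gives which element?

4 lies in the 7-cycle (1, 9, 4, 3, 11, 7, 6).
On a 7-cycle, f^7 is the identity, so f^30 = f^2 there (30 ≡ 2 mod 7).
Advancing 2 steps from 4: 4 → 3 → 11.

11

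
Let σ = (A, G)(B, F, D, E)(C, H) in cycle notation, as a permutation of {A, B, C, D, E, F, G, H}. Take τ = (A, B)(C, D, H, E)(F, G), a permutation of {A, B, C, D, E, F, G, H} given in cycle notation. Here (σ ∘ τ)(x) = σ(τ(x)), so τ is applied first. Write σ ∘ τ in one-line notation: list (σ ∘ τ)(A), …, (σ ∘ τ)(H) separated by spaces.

F G E C H A D B

Chase each element through τ then σ: A → B → F; B → A → G; C → D → E; D → H → C; E → C → H; F → G → A; G → F → D; H → E → B.
Collecting the images, σ ∘ τ = [F G E C H A D B].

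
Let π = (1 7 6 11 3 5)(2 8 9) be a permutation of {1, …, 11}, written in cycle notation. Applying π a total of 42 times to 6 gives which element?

6

6 lies in the 6-cycle (1 7 6 11 3 5).
Since the cycle has length 6, π^42 acts on it the same as π^0 (42 mod 6 = 0).
So π^42(6) = 6.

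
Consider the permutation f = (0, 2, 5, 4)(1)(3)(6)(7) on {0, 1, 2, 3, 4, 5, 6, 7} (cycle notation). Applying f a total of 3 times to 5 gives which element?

2

5 lies in the 4-cycle (0, 2, 5, 4).
Advancing 3 steps from 5: 5 → 4 → 0 → 2.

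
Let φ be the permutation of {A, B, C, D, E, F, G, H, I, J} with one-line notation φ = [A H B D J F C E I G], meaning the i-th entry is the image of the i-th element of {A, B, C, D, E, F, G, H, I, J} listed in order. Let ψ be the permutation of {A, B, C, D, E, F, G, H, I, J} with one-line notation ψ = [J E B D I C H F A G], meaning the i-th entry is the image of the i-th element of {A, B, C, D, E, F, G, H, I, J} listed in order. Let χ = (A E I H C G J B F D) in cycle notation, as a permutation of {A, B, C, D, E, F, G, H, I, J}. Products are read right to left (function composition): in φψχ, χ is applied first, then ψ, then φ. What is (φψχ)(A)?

I

Apply the permutations in order: χ(A) = E, then ψ(E) = I, then φ(I) = I. So (φψχ)(A) = I.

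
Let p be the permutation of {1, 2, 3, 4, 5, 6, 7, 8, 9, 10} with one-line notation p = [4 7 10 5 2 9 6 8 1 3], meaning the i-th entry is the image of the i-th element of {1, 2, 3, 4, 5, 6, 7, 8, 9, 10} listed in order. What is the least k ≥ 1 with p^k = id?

14

Decomposing into disjoint cycles gives cycle lengths 7, 2, 1.
The order is lcm(7, 2) = 14.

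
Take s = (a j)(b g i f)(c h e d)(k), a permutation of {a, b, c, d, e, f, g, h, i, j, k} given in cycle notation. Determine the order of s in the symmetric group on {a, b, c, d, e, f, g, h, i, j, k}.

4

The disjoint cycles have lengths 4, 4, 2, 1.
The order of s is the least common multiple of its cycle lengths: lcm(4, 4, 2) = 4.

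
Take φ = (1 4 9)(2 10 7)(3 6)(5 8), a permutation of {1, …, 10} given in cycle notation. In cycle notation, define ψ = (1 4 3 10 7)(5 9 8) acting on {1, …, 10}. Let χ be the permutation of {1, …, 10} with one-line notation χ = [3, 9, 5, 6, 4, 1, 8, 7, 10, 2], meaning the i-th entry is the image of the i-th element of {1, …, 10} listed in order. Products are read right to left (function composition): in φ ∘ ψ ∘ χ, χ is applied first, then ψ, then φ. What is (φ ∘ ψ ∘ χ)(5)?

6

Apply the permutations in order: χ(5) = 4, then ψ(4) = 3, then φ(3) = 6. So (φ ∘ ψ ∘ χ)(5) = 6.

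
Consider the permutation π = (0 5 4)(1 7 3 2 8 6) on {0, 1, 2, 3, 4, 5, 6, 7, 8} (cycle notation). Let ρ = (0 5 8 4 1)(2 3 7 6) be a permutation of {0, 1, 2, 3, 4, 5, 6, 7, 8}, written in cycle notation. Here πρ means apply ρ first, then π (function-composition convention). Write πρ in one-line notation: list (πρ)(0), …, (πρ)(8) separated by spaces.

Chase each element through ρ then π: 0 → 5 → 4; 1 → 0 → 5; 2 → 3 → 2; 3 → 7 → 3; 4 → 1 → 7; 5 → 8 → 6; 6 → 2 → 8; 7 → 6 → 1; 8 → 4 → 0.
Collecting the images, πρ = [4 5 2 3 7 6 8 1 0].

4 5 2 3 7 6 8 1 0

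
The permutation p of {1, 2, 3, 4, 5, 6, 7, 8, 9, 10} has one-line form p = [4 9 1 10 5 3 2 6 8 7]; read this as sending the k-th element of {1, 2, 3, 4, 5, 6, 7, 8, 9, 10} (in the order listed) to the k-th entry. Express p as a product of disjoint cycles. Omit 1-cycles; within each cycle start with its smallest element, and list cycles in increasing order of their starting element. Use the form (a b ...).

(1 4 10 7 2 9 8 6 3)

From 1: 1 → 4 → 10 → 7 → 2 → 9 → 8 → 6 → 3 → 1, closing the cycle (1 4 10 7 2 9 8 6 3).
Continuing from each remaining unvisited element yields (1 4 10 7 2 9 8 6 3).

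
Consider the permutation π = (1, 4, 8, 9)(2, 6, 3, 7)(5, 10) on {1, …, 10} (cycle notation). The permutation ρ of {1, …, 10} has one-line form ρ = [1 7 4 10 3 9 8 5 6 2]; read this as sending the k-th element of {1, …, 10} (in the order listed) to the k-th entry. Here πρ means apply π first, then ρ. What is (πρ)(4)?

First apply π: π(4) = 8, then ρ(8) = 5. Thus (πρ)(4) = 5.

5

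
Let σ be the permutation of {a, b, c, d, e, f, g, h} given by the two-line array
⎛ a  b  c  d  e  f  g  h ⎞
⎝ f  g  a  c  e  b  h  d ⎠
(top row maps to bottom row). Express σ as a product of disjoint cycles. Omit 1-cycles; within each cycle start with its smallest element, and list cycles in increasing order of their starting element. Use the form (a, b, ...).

(a, f, b, g, h, d, c)

Iterating σ from a gives a → f → b → g → h → d → c → a; that is the 7-cycle (a, f, b, g, h, d, c).
Continuing from each remaining unvisited element yields (a, f, b, g, h, d, c).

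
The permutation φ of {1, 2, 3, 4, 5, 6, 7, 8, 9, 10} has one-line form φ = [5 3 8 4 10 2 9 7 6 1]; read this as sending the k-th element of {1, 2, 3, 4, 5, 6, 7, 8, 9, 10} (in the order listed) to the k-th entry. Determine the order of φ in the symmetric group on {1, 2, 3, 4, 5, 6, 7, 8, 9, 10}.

6

Decomposing into disjoint cycles gives cycle lengths 6, 3, 1.
Since disjoint cycles commute, ord(φ) = lcm(6, 3) = 6.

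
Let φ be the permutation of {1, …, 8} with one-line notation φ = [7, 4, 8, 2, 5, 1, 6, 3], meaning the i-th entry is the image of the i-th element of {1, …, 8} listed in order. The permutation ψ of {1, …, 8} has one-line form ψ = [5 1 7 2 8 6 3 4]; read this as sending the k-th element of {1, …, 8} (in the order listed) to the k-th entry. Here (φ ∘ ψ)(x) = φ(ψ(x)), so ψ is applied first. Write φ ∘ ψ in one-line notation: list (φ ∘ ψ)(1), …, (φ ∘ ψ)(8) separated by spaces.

5 7 6 4 3 1 8 2

Chase each element through ψ then φ: 1 → 5 → 5; 2 → 1 → 7; 3 → 7 → 6; 4 → 2 → 4; 5 → 8 → 3; 6 → 6 → 1; 7 → 3 → 8; 8 → 4 → 2.
So φ ∘ ψ in one-line form is 5 7 6 4 3 1 8 2.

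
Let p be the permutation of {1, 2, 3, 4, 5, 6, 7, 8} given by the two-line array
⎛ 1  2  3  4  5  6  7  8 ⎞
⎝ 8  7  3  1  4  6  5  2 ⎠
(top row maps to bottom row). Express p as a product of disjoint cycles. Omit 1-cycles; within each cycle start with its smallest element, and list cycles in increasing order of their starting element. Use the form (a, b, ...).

(1, 8, 2, 7, 5, 4)

From 1: 1 → 8 → 2 → 7 → 5 → 4 → 1, closing the cycle (1, 8, 2, 7, 5, 4).
Continuing from each remaining unvisited element yields (1, 8, 2, 7, 5, 4).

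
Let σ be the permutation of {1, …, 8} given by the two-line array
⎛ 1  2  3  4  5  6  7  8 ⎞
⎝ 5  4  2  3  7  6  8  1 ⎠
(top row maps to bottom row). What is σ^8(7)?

Tracing 7 → 8 → … returns to 7 after 4 steps, so 7 lies in a 4-cycle (1, 5, 7, 8).
Powers repeat with period 4 on this cycle, and 8 mod 4 = 0, so σ^8(7) = σ^0(7).
So σ^8(7) = 7.

7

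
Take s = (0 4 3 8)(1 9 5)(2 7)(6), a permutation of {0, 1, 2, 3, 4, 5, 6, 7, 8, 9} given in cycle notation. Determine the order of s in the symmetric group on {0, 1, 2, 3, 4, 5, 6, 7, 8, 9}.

12

The cycle type of s is (4, 3, 2, 1).
The order is lcm(4, 3, 2) = 12.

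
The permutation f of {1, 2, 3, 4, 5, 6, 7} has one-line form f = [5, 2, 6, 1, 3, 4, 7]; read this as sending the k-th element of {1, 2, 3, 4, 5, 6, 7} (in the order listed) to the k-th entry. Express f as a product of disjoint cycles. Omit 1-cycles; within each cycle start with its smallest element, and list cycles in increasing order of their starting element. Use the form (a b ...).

From 1: 1 → 5 → 3 → 6 → 4 → 1, closing the cycle (1 5 3 6 4).
Repeating from the next unused element and collecting all non-trivial cycles gives (1 5 3 6 4).

(1 5 3 6 4)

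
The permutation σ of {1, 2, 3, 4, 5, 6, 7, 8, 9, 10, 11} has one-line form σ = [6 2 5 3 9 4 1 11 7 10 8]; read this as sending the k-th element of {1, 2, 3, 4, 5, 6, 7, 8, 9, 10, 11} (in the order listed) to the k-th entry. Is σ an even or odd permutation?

In disjoint-cycle form the cycle lengths are 7, 2, 1, 1.
A cycle is odd iff its length is even; σ has 1 even-length cycle, so sgn(σ) = (−1)^1 and σ is odd.

odd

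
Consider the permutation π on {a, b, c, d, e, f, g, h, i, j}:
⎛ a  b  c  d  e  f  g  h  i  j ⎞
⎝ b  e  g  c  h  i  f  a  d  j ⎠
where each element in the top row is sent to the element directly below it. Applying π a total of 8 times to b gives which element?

b

Tracing b → e → … returns to b after 4 steps, so b lies in a 4-cycle (a b e h).
On a 4-cycle, π^4 is the identity, so π^8 = π^0 there (8 ≡ 0 mod 4).
So π^8(b) = b.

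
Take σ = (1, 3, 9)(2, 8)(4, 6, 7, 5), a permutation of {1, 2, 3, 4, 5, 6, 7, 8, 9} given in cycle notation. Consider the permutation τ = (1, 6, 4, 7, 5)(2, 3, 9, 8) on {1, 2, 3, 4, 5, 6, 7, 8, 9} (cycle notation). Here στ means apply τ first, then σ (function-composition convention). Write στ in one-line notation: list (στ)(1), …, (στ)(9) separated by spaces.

(στ)(x) = σ(τ(x)). Computing each image: σ(τ(1)) = σ(6) = 7, σ(τ(2)) = σ(3) = 9, σ(τ(3)) = σ(9) = 1, σ(τ(4)) = σ(7) = 5, σ(τ(5)) = σ(1) = 3, σ(τ(6)) = σ(4) = 6, σ(τ(7)) = σ(5) = 4, σ(τ(8)) = σ(2) = 8, σ(τ(9)) = σ(8) = 2.
Hence στ = [7 9 1 5 3 6 4 8 2].

7 9 1 5 3 6 4 8 2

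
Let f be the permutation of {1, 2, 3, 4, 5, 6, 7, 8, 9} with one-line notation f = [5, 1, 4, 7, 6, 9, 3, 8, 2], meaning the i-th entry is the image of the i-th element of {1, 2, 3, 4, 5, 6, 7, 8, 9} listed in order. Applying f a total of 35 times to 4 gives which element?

Tracing 4 → 7 → … returns to 4 after 3 steps, so 4 lies in a 3-cycle (3 4 7).
Powers repeat with period 3 on this cycle, and 35 mod 3 = 2, so f^35(4) = f^2(4).
Stepping 2 places around the cycle: 4 → 7 → 3.

3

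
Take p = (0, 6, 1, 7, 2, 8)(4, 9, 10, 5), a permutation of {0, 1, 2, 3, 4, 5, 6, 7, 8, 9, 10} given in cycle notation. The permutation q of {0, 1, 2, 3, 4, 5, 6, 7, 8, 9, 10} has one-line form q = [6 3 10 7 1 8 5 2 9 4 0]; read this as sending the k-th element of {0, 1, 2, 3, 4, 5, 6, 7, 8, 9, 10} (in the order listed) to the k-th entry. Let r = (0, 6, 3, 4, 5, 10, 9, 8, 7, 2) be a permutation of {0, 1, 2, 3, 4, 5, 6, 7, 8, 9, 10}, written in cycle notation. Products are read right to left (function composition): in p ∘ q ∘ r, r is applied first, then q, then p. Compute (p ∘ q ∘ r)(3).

7

Chase 3: r(3) = 4; q(4) = 1; p(1) = 7. Hence (p ∘ q ∘ r)(3) = 7.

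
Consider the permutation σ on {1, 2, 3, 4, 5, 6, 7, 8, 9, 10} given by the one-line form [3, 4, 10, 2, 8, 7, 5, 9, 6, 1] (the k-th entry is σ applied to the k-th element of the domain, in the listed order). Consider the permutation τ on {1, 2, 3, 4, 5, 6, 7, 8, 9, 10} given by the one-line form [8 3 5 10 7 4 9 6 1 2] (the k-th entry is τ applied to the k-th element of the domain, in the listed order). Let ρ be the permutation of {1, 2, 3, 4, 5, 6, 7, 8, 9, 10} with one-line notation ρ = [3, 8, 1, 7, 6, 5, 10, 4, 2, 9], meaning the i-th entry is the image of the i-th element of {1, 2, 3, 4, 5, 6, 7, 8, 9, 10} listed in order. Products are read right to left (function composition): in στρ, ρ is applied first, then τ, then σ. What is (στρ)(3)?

9

Chase 3: ρ(3) = 1; τ(1) = 8; σ(8) = 9. Hence (στρ)(3) = 9.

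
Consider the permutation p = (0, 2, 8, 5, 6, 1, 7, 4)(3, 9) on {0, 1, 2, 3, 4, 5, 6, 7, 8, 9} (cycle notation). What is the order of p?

8

The cycle type of p is (8, 2).
Since disjoint cycles commute, ord(p) = lcm(8, 2) = 8.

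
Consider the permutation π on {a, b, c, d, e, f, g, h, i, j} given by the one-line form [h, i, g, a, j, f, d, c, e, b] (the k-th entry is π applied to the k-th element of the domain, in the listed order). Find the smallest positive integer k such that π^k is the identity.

The disjoint-cycle form of π has cycle lengths 5, 4, 1.
The order of π is the least common multiple of its cycle lengths: lcm(5, 4) = 20.

20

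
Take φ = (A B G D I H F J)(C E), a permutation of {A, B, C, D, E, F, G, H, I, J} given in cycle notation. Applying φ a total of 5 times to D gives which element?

D lies in the 8-cycle (A B G D I H F J).
Advancing 5 steps from D: D → I → H → F → J → A.

A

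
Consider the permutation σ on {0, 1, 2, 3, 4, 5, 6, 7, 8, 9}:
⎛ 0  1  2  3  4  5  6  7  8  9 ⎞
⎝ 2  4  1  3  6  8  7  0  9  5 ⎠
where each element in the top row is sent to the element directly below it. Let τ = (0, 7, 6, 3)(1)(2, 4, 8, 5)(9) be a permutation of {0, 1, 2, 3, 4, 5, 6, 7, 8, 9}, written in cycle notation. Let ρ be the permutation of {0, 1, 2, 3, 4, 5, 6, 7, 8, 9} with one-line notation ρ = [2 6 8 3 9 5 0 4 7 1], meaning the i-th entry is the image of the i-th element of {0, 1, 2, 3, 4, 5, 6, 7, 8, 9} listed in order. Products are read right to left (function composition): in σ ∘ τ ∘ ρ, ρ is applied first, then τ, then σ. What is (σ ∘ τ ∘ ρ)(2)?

8

Apply the permutations in order: ρ(2) = 8, then τ(8) = 5, then σ(5) = 8. So (σ ∘ τ ∘ ρ)(2) = 8.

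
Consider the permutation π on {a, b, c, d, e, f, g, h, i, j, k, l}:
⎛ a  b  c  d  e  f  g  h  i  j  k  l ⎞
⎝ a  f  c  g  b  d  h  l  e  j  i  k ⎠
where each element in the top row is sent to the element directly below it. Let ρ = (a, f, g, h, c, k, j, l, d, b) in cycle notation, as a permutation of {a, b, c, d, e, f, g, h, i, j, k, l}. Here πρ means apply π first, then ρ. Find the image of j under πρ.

(πρ)(j) = ρ(π(j)). π(j) = j, then ρ(j) = l. So (πρ)(j) = l.

l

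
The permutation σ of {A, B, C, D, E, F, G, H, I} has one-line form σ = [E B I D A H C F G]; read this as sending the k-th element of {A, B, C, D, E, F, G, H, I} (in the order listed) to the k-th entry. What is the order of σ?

6

Writing σ as disjoint cycles, the cycle lengths are 3, 2, 2, 1, 1.
The order is lcm(3, 2, 2) = 6.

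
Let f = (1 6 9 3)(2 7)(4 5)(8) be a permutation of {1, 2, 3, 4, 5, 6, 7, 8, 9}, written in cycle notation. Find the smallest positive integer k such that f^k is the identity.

4

The disjoint cycles have lengths 4, 2, 2, 1.
Since disjoint cycles commute, ord(f) = lcm(4, 2, 2) = 4.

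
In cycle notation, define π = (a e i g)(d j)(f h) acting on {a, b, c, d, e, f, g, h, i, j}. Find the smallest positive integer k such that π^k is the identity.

4

The cycle type of π is (4, 2, 2, 1, 1).
The order of π is the least common multiple of its cycle lengths: lcm(4, 2, 2) = 4.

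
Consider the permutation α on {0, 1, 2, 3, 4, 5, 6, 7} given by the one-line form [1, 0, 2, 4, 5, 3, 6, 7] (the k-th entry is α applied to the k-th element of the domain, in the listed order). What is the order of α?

The disjoint-cycle form of α has cycle lengths 3, 2, 1, 1, 1.
Since disjoint cycles commute, ord(α) = lcm(3, 2) = 6.

6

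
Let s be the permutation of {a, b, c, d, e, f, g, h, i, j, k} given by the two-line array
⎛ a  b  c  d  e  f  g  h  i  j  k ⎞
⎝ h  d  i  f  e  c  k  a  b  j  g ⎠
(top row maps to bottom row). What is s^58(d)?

i

Tracing d → f → … returns to d after 5 steps, so d lies in a 5-cycle (b, d, f, c, i).
On a 5-cycle, s^5 is the identity, so s^58 = s^3 there (58 ≡ 3 mod 5).
Stepping 3 places around the cycle: d → f → c → i.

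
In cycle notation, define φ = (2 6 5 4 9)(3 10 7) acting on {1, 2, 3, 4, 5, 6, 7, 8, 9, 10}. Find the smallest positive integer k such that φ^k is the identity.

The cycle type of φ is (5, 3, 1, 1).
Since disjoint cycles commute, ord(φ) = lcm(5, 3) = 15.

15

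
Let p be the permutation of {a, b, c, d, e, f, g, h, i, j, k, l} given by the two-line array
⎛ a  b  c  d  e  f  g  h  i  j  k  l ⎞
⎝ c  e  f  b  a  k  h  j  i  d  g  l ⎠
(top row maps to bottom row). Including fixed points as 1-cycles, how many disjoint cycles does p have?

3

The cycle decomposition is (a c f k g h j d b e)(i)(l), which has 3 cycles (counting 1-cycles).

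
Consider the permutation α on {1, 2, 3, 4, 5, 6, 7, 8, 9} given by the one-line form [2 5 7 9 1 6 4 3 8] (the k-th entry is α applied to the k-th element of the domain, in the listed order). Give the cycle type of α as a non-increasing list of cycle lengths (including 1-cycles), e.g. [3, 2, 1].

The disjoint cycles are (1 2 5)(3 7 4 9 8)(6), with lengths 5, 3, 1 in non-increasing order.

[5, 3, 1]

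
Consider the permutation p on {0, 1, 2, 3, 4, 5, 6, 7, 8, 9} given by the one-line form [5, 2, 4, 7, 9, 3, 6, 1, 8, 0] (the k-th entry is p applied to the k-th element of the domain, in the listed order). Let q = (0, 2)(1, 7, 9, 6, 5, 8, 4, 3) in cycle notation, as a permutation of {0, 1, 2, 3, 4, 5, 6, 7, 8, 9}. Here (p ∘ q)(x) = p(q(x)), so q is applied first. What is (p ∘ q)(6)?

3

(p ∘ q)(6) = p(q(6)). q(6) = 5, then p(5) = 3. So (p ∘ q)(6) = 3.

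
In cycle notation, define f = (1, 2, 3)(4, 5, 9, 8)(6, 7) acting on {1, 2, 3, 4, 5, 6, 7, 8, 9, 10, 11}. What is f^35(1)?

1 lies in the 3-cycle (1, 2, 3).
On a 3-cycle, f^3 is the identity, so f^35 = f^2 there (35 ≡ 2 mod 3).
Stepping 2 places around the cycle: 1 → 2 → 3.

3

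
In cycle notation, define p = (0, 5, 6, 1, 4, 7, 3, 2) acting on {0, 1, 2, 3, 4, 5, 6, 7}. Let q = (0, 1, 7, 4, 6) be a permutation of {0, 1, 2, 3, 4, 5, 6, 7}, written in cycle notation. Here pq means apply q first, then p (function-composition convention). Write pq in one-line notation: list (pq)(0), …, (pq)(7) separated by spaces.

4 3 0 2 1 6 5 7

(pq)(x) = p(q(x)). Computing each image: p(q(0)) = p(1) = 4, p(q(1)) = p(7) = 3, p(q(2)) = p(2) = 0, p(q(3)) = p(3) = 2, p(q(4)) = p(6) = 1, p(q(5)) = p(5) = 6, p(q(6)) = p(0) = 5, p(q(7)) = p(4) = 7.
Hence pq = [4 3 0 2 1 6 5 7].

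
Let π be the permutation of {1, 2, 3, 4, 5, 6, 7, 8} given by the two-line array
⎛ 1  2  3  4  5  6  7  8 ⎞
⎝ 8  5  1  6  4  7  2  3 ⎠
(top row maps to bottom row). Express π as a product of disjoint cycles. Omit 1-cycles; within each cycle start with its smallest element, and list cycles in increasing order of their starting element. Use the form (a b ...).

From 1: 1 → 8 → 3 → 1, closing the cycle (1 8 3).
Continuing from each remaining unvisited element yields (1 8 3)(2 5 4 6 7).

(1 8 3)(2 5 4 6 7)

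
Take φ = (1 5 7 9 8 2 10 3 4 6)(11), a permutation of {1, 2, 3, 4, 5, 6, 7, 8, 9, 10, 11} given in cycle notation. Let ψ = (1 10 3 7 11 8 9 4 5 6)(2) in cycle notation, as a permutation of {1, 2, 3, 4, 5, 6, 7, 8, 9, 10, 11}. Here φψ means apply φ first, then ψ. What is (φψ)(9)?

First apply φ: φ(9) = 8, then ψ(8) = 9. Thus (φψ)(9) = 9.

9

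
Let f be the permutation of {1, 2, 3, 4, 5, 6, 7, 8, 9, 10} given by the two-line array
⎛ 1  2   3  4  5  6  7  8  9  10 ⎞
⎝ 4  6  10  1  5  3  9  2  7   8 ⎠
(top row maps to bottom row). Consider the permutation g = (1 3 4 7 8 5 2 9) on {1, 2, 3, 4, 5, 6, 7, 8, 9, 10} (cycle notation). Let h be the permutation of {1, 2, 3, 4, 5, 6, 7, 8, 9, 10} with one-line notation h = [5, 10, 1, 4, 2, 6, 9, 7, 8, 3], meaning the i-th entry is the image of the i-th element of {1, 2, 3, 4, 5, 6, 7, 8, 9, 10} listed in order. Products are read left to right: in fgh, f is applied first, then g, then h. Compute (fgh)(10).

Chase 10: f(10) = 8; g(8) = 5; h(5) = 2. Hence (fgh)(10) = 2.

2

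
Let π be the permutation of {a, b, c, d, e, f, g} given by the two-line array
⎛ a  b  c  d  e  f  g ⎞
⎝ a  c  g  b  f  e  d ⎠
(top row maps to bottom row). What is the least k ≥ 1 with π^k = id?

Decomposing into disjoint cycles gives cycle lengths 4, 2, 1.
Since disjoint cycles commute, ord(π) = lcm(4, 2) = 4.

4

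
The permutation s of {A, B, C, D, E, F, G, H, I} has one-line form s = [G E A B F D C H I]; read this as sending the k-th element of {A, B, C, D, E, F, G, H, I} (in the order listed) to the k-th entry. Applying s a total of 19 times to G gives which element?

C

Tracing G → C → … returns to G after 3 steps, so G lies in a 3-cycle (A, G, C).
On a 3-cycle, s^3 is the identity, so s^19 = s^1 there (19 ≡ 1 mod 3).
Stepping 1 place around the cycle: G → C.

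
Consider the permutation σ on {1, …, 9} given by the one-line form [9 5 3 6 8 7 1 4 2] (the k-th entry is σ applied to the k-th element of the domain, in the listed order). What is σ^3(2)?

Tracing 2 → 5 → … returns to 2 after 8 steps, so 2 lies in an 8-cycle (1, 9, 2, 5, 8, 4, 6, 7).
Stepping 3 places around the cycle: 2 → 5 → 8 → 4.

4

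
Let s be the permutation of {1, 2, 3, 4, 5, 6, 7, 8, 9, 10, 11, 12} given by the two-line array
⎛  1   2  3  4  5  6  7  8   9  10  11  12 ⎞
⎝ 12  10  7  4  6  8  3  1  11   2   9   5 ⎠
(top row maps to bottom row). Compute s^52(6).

Tracing 6 → 8 → … returns to 6 after 5 steps, so 6 lies in a 5-cycle (1, 12, 5, 6, 8).
Powers repeat with period 5 on this cycle, and 52 mod 5 = 2, so s^52(6) = s^2(6).
Stepping 2 places around the cycle: 6 → 8 → 1.

1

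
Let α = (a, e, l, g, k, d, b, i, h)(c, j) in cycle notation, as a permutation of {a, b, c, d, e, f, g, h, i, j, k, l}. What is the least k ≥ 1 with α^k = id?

18

The cycle type of α is (9, 2, 1).
The order of α is the least common multiple of its cycle lengths: lcm(9, 2) = 18.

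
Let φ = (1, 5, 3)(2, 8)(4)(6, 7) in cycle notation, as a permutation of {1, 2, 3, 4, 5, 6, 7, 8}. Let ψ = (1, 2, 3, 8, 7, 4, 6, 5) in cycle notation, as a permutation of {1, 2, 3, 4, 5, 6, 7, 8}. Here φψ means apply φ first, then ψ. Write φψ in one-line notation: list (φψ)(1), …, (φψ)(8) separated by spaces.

1 7 2 6 8 4 5 3

(φψ)(x) = ψ(φ(x)). Computing each image: ψ(φ(1)) = ψ(5) = 1, ψ(φ(2)) = ψ(8) = 7, ψ(φ(3)) = ψ(1) = 2, ψ(φ(4)) = ψ(4) = 6, ψ(φ(5)) = ψ(3) = 8, ψ(φ(6)) = ψ(7) = 4, ψ(φ(7)) = ψ(6) = 5, ψ(φ(8)) = ψ(2) = 3.
Hence φψ = [1 7 2 6 8 4 5 3].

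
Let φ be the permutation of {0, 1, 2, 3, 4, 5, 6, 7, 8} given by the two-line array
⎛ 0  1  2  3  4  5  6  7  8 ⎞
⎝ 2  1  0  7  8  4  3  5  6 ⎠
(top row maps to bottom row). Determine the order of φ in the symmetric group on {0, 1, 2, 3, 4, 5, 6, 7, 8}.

Decomposing into disjoint cycles gives cycle lengths 6, 2, 1.
Since disjoint cycles commute, ord(φ) = lcm(6, 2) = 6.

6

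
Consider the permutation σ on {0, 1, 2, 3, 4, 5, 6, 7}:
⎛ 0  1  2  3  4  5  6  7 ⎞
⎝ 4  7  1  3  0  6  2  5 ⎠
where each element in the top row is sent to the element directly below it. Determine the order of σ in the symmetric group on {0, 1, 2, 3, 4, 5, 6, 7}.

The disjoint-cycle form of σ has cycle lengths 5, 2, 1.
The order is lcm(5, 2) = 10.

10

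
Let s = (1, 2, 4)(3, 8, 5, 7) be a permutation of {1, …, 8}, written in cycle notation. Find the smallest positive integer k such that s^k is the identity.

The disjoint cycles have lengths 4, 3, 1.
The order is lcm(4, 3) = 12.

12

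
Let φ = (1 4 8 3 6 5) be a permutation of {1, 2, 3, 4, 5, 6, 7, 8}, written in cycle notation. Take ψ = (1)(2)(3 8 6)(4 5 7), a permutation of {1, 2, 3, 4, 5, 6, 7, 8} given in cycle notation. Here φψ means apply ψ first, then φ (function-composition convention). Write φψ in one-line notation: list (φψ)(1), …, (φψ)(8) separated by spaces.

Chase each element through ψ then φ: 1 → 1 → 4; 2 → 2 → 2; 3 → 8 → 3; 4 → 5 → 1; 5 → 7 → 7; 6 → 3 → 6; 7 → 4 → 8; 8 → 6 → 5.
Collecting the images, φψ = [4 2 3 1 7 6 8 5].

4 2 3 1 7 6 8 5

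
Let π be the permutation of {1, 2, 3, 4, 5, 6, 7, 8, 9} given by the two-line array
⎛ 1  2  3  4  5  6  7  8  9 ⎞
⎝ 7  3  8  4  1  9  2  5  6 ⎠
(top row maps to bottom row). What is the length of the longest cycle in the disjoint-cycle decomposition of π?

Decomposing into disjoint cycles gives (1 7 2 3 8 5)(6 9); the longest has length 6.

6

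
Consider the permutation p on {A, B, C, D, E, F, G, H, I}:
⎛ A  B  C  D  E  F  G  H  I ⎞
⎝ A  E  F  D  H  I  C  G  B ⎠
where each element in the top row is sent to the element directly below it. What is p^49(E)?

E

Tracing E → H → … returns to E after 7 steps, so E lies in a 7-cycle (B, E, H, G, C, F, I).
Since the cycle has length 7, p^49 acts on it the same as p^0 (49 mod 7 = 0).
So p^49(E) = E.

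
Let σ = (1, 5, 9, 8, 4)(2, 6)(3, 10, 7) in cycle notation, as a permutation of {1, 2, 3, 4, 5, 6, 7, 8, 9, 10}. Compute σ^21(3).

3 lies in the 3-cycle (3, 10, 7).
Powers repeat with period 3 on this cycle, and 21 mod 3 = 0, so σ^21(3) = σ^0(3).
So σ^21(3) = 3.

3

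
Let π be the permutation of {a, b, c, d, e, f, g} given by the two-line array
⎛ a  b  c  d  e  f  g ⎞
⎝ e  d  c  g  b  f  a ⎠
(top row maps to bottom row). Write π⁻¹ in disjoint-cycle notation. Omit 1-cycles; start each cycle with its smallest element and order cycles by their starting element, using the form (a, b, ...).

The cycle decomposition of π is (a, e, b, d, g).
The inverse reverses every cycle; in canonical form, π⁻¹ = (a, g, d, b, e).

(a, g, d, b, e)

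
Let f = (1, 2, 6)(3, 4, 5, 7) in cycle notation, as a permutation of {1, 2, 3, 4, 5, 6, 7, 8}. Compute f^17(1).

1 lies in the 3-cycle (1, 2, 6).
Since the cycle has length 3, f^17 acts on it the same as f^2 (17 mod 3 = 2).
Advancing 2 steps from 1: 1 → 2 → 6.

6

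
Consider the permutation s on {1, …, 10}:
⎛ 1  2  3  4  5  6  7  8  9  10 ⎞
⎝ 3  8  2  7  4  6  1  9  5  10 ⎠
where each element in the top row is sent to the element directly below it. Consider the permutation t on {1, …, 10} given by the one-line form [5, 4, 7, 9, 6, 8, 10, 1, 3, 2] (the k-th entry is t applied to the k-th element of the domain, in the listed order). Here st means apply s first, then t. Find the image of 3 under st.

4

s(3) = 2, then t(2) = 4; composing gives (st)(3) = 4.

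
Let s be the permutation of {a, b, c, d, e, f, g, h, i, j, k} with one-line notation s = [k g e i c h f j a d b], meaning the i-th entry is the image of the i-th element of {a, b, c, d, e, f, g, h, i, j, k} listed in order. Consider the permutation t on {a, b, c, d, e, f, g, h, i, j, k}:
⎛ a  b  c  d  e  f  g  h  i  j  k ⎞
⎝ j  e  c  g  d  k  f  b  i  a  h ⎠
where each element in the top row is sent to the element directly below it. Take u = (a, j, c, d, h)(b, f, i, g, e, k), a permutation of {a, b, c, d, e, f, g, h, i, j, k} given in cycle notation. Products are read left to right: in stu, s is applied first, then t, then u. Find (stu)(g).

b

Apply the permutations in order: s(g) = f, then t(f) = k, then u(k) = b. So (stu)(g) = b.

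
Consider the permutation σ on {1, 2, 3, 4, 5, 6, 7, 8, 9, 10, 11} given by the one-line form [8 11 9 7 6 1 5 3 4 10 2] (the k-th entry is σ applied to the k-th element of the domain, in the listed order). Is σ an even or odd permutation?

In disjoint-cycle form the cycle lengths are 8, 2, 1.
A cycle is odd iff its length is even; σ has 2 even-length cycles, so sgn(σ) = (−1)^2 and σ is even.

even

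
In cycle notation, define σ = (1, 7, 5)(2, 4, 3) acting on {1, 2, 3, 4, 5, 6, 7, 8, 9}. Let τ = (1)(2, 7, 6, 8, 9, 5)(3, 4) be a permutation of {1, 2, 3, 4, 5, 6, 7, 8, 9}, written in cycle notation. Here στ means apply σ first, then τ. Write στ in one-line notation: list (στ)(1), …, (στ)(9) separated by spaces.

6 3 7 4 1 8 2 9 5

(στ)(x) = τ(σ(x)). Computing each image: τ(σ(1)) = τ(7) = 6, τ(σ(2)) = τ(4) = 3, τ(σ(3)) = τ(2) = 7, τ(σ(4)) = τ(3) = 4, τ(σ(5)) = τ(1) = 1, τ(σ(6)) = τ(6) = 8, τ(σ(7)) = τ(5) = 2, τ(σ(8)) = τ(8) = 9, τ(σ(9)) = τ(9) = 5.
Hence στ = [6 3 7 4 1 8 2 9 5].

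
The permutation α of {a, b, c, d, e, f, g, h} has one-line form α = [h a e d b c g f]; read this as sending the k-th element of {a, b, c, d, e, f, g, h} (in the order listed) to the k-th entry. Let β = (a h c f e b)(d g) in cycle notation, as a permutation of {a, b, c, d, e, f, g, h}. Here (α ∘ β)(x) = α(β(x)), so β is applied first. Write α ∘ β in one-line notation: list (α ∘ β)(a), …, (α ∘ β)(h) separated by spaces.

f h c g a b d e

(α ∘ β)(x) = α(β(x)). Computing each image: α(β(a)) = α(h) = f, α(β(b)) = α(a) = h, α(β(c)) = α(f) = c, α(β(d)) = α(g) = g, α(β(e)) = α(b) = a, α(β(f)) = α(e) = b, α(β(g)) = α(d) = d, α(β(h)) = α(c) = e.
Hence α ∘ β = [f h c g a b d e].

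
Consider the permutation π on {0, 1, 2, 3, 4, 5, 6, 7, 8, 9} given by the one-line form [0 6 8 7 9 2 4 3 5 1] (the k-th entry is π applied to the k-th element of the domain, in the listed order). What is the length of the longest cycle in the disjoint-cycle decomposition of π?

4

Decomposing into disjoint cycles gives (1 6 4 9)(2 8 5)(3 7); the longest has length 4.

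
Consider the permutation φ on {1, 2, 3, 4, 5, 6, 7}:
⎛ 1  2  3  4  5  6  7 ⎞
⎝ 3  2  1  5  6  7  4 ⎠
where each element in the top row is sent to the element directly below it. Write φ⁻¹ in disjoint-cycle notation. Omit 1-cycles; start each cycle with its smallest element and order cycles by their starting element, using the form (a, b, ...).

(1, 3)(4, 7, 6, 5)

The cycle decomposition of φ is (1, 3)(4, 5, 6, 7).
Reversing each cycle (and rotating so the smallest element leads) gives φ⁻¹ = (1, 3)(4, 7, 6, 5).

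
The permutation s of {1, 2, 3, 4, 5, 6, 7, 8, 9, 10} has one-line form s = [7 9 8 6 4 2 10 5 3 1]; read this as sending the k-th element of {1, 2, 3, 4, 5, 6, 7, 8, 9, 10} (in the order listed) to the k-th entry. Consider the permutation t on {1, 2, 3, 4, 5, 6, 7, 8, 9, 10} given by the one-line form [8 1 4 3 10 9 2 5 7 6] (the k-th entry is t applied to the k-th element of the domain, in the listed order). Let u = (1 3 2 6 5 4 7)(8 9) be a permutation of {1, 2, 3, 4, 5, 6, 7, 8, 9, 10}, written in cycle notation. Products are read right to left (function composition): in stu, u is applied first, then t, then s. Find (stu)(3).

(stu)(3) = s(t(u(3))). u(3) = 2, then t(2) = 1, then s(1) = 7, so the result is 7.

7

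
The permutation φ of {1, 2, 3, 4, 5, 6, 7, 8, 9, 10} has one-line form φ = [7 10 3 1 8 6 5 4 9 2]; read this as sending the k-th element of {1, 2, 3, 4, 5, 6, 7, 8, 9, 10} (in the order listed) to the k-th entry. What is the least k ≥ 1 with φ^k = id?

Decomposing into disjoint cycles gives cycle lengths 5, 2, 1, 1, 1.
The order is lcm(5, 2) = 10.

10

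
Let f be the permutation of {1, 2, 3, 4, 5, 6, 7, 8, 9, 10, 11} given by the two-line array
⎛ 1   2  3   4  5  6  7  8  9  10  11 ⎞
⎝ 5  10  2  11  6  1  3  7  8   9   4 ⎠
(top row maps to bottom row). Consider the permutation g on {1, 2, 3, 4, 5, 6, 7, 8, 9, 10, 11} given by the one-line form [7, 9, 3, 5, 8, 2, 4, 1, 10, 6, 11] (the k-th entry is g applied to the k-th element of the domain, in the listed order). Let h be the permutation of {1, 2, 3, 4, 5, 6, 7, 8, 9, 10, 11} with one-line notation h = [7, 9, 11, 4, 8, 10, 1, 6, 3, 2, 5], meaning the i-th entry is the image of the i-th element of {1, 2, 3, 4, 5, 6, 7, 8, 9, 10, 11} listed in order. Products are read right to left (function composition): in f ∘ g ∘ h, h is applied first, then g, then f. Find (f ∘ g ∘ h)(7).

3

Chase 7: h(7) = 1; g(1) = 7; f(7) = 3. Hence (f ∘ g ∘ h)(7) = 3.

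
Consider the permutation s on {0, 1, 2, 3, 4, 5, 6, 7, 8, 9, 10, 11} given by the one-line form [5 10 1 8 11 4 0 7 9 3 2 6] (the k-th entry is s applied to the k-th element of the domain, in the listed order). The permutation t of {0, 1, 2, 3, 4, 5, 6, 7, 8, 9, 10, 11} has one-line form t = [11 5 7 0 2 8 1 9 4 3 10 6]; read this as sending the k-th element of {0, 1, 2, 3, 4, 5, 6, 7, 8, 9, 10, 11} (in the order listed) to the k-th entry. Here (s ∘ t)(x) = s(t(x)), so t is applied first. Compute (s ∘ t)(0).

6

(s ∘ t)(0) = s(t(0)). t(0) = 11, then s(11) = 6. So (s ∘ t)(0) = 6.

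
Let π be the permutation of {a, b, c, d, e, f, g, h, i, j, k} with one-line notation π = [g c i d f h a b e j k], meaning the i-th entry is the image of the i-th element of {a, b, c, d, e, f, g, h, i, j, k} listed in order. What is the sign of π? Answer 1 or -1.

In disjoint-cycle form the cycle lengths are 6, 2, 1, 1, 1.
A cycle of length ℓ contributes ℓ−1 transpositions, so π is a product of 5 + 1 = 6 transpositions — even.

1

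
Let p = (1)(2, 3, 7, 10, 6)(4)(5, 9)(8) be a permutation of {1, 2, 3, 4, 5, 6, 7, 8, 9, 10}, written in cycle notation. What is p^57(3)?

10

3 lies in the 5-cycle (2, 3, 7, 10, 6).
On a 5-cycle, p^5 is the identity, so p^57 = p^2 there (57 ≡ 2 mod 5).
Stepping 2 places around the cycle: 3 → 7 → 10.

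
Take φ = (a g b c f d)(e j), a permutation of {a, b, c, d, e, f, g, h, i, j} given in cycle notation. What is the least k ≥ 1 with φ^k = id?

6

The disjoint cycles have lengths 6, 2, 1, 1.
The order is lcm(6, 2) = 6.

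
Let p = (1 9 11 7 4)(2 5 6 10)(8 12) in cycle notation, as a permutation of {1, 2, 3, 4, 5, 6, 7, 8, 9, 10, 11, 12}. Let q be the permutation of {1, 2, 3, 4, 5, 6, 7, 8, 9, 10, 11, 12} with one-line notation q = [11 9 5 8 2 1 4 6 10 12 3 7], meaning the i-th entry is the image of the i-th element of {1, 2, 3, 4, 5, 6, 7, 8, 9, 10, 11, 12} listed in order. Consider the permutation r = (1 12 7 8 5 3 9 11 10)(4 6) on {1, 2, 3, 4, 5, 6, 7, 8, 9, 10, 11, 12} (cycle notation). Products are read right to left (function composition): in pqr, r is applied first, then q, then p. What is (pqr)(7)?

(pqr)(7) = p(q(r(7))). r(7) = 8, then q(8) = 6, then p(6) = 10, so the result is 10.

10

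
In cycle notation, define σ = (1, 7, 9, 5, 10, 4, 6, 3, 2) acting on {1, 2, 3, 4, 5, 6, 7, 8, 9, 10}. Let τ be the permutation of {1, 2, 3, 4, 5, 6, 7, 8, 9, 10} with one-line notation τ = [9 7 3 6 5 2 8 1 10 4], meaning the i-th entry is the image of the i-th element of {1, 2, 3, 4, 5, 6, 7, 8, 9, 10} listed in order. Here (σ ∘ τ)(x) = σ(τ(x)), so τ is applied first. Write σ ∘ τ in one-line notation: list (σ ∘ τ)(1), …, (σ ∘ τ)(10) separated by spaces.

5 9 2 3 10 1 8 7 4 6

For each element, apply τ then σ: 1 → 9 → 5; 2 → 7 → 9; 3 → 3 → 2; 4 → 6 → 3; 5 → 5 → 10; 6 → 2 → 1; 7 → 8 → 8; 8 → 1 → 7; 9 → 10 → 4; 10 → 4 → 6.
Collecting the images, σ ∘ τ = [5 9 2 3 10 1 8 7 4 6].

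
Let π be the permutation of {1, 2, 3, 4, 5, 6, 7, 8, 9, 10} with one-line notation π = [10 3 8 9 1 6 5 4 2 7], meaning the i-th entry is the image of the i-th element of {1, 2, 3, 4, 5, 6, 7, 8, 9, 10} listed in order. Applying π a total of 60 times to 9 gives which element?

9

Tracing 9 → 2 → … returns to 9 after 5 steps, so 9 lies in a 5-cycle (2 3 8 4 9).
Powers repeat with period 5 on this cycle, and 60 mod 5 = 0, so π^60(9) = π^0(9).
So π^60(9) = 9.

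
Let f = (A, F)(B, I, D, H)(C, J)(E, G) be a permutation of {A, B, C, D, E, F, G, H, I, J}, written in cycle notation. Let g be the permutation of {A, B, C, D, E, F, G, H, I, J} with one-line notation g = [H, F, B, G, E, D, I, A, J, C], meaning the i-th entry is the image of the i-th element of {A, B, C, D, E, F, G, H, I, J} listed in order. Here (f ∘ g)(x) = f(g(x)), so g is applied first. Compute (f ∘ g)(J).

J

(f ∘ g)(J) = f(g(J)). g(J) = C, then f(C) = J. So (f ∘ g)(J) = J.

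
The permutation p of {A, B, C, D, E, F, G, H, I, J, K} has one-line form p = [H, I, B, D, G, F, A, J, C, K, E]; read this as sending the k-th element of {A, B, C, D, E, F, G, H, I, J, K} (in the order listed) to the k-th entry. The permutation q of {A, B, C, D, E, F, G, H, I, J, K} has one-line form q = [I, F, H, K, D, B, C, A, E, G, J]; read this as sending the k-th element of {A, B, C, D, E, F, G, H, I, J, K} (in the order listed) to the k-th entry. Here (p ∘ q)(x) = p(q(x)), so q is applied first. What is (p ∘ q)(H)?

(p ∘ q)(H) = p(q(H)). q(H) = A, then p(A) = H. So (p ∘ q)(H) = H.

H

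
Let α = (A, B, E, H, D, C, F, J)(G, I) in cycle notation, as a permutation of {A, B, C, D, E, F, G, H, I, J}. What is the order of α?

The cycle type of α is (8, 2).
The order is lcm(8, 2) = 8.

8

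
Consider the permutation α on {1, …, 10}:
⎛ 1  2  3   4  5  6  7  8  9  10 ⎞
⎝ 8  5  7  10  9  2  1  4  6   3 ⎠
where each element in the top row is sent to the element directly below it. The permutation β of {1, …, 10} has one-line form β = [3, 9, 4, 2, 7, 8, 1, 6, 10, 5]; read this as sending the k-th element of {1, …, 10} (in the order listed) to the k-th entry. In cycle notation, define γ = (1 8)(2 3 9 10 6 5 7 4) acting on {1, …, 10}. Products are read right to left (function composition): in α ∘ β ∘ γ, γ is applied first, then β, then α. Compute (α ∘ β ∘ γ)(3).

3

Chase 3: γ(3) = 9; β(9) = 10; α(10) = 3. Hence (α ∘ β ∘ γ)(3) = 3.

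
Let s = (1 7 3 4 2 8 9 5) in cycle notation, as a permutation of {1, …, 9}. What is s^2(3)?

2

3 lies in the 8-cycle (1 7 3 4 2 8 9 5).
Stepping 2 places around the cycle: 3 → 4 → 2.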